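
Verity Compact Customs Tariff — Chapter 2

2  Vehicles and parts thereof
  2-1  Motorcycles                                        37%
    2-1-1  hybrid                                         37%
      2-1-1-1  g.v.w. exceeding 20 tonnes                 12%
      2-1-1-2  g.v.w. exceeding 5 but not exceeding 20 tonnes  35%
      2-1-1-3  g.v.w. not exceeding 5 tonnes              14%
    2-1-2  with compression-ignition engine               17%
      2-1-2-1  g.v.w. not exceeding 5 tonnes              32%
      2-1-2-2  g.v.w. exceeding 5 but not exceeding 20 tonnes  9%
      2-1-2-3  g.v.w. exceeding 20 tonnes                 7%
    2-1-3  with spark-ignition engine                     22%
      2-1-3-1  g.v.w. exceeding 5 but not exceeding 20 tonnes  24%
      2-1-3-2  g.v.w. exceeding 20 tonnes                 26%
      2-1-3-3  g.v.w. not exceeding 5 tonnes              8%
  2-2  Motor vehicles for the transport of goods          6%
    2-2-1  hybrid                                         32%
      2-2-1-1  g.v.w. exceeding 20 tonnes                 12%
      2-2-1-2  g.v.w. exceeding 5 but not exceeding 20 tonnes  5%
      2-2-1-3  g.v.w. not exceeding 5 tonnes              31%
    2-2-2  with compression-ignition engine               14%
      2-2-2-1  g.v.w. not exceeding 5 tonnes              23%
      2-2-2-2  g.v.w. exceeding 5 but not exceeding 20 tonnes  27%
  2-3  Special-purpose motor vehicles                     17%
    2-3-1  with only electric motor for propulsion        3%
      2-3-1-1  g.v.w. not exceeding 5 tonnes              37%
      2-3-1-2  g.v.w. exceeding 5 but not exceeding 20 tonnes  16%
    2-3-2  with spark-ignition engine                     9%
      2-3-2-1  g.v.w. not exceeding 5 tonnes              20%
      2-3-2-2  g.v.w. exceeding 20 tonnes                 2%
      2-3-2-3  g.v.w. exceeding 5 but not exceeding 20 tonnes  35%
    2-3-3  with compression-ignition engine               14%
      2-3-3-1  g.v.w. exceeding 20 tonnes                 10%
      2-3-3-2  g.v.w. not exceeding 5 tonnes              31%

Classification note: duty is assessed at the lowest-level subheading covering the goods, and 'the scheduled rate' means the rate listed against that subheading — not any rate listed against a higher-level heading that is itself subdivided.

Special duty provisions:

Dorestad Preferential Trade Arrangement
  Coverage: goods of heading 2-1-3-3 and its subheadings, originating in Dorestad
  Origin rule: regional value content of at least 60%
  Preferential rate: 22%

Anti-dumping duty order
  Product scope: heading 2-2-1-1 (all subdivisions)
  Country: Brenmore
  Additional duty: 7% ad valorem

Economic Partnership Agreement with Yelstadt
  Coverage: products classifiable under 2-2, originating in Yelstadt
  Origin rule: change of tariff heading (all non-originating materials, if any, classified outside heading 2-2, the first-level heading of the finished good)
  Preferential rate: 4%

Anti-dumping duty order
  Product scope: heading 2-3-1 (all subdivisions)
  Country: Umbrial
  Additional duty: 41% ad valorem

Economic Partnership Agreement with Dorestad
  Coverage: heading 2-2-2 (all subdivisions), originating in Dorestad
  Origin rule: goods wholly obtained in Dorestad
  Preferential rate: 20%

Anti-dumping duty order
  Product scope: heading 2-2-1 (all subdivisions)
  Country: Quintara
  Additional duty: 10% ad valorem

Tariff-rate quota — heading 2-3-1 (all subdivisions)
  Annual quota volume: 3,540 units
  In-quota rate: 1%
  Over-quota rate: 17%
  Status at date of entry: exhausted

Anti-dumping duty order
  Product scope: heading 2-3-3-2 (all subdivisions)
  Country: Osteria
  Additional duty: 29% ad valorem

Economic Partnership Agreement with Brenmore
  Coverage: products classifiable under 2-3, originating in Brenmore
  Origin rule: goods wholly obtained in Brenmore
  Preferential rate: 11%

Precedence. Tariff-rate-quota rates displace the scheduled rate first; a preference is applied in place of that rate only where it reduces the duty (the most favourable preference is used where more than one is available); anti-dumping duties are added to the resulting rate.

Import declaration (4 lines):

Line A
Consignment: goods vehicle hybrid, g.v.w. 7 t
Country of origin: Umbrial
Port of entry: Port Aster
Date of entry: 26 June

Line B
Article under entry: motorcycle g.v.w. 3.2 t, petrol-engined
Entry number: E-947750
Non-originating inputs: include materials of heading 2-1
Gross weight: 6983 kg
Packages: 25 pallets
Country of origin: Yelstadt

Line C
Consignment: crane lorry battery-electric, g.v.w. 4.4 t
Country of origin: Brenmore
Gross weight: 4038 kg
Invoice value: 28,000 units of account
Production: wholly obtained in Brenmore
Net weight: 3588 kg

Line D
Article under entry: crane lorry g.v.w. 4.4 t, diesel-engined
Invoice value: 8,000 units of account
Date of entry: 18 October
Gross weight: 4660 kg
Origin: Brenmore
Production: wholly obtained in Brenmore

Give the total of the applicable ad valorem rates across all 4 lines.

Line A: goods vehicle → 2-2; hybrid → 2-2-1; g.v.w. 7 t → 2-2-1-2. Scheduled 5%. No special measure applies. → 5%.
Line B: motorcycle → 2-1; petrol-engined → 2-1-3; g.v.w. 3.2 t → 2-1-3-3. Scheduled 8%. Yelstadt agreement on 2-2: 2-1-3-3 not covered. → 8%.
Line C: crane lorry → 2-3; battery-electric → 2-3-1; g.v.w. 4.4 t → 2-3-1-1. Scheduled 37%. quota on 2-3-1 exhausted → over-quota 17%; Brenmore agreement on 2-3: wholly obtained → 11% available; preferential 11%. → 11%.
Line D: crane lorry → 2-3; diesel-engined → 2-3-3; g.v.w. 4.4 t → 2-3-3-2. Scheduled 31%. Brenmore agreement on 2-3: wholly obtained → 11% available; preferential 11%. → 11%.
Sum: 5% + 8% + 11% + 11% = 35%.

35%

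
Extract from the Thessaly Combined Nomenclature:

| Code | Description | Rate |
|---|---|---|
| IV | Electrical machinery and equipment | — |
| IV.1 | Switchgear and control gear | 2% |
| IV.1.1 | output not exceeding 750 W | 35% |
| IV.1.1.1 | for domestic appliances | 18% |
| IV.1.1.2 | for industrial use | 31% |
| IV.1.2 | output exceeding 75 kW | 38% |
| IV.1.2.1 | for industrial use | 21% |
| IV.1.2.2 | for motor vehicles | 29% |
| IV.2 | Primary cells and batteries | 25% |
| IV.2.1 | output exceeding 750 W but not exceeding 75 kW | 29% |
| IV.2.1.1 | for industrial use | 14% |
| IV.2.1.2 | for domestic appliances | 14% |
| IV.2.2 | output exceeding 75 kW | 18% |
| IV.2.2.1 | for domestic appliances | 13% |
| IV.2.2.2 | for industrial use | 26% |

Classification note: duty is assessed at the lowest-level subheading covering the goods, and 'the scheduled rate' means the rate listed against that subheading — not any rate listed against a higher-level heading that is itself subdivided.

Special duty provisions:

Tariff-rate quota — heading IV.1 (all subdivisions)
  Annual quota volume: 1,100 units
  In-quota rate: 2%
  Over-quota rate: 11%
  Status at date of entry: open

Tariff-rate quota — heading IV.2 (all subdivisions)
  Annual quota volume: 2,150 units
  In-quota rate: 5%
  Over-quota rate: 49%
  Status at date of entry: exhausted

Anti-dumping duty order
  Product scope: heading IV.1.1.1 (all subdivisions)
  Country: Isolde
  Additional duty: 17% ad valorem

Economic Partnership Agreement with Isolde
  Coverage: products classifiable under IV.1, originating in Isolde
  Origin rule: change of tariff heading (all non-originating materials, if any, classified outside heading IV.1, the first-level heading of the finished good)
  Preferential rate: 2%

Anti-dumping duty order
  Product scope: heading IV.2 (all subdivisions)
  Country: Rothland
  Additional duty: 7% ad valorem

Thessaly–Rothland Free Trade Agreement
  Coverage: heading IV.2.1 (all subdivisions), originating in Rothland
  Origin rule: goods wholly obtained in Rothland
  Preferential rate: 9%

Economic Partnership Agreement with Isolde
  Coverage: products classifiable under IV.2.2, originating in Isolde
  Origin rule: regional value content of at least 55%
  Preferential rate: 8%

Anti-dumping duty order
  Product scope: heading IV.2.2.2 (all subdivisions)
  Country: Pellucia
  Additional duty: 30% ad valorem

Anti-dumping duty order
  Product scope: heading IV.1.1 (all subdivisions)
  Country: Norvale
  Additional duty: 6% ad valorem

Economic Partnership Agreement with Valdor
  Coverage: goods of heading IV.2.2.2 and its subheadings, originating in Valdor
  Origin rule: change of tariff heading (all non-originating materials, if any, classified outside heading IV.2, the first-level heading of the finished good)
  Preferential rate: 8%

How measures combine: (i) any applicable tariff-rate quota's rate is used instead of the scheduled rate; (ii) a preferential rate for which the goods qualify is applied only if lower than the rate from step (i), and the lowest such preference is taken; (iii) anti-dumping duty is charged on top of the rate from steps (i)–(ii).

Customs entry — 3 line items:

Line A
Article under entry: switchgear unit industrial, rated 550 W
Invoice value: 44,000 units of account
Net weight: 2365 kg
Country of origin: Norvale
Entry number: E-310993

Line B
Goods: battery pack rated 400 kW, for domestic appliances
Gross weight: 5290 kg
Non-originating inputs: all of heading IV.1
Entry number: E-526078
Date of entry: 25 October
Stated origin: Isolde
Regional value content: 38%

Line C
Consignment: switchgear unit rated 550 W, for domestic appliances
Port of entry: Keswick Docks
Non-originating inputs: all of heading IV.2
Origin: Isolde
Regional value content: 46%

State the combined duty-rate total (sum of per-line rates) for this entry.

Line A: switchgear unit → IV.1; rated 550 W → IV.1.1; industrial → IV.1.1.2. Scheduled 31%. quota on IV.1 open → in-quota 2%; anti-dumping (Norvale, IV.1.1): +6%; total 2% + 6% = 8%. → 8%.
Line B: battery pack → IV.2; rated 400 kW → IV.2.2; for domestic appliances → IV.2.2.1. Scheduled 13%. quota on IV.2 exhausted → over-quota 49%; Isolde agreement on IV.1: IV.2.2.1 not covered; Isolde agreement on IV.2.2: RVC < 55%. → 49%.
Line C: switchgear unit → IV.1; rated 550 W → IV.1.1; for domestic appliances → IV.1.1.1. Scheduled 18%. quota on IV.1 open → in-quota 2%; Isolde agreement on IV.1: CTH met → 2% available; Isolde agreement on IV.2.2: IV.1.1.1 not covered; preference 2% not lower than 2% → no reduction; anti-dumping (Isolde, IV.1.1.1): +17%; total 2% + 17% = 19%. → 19%.
Sum: 8% + 49% + 19% = 76%.

76%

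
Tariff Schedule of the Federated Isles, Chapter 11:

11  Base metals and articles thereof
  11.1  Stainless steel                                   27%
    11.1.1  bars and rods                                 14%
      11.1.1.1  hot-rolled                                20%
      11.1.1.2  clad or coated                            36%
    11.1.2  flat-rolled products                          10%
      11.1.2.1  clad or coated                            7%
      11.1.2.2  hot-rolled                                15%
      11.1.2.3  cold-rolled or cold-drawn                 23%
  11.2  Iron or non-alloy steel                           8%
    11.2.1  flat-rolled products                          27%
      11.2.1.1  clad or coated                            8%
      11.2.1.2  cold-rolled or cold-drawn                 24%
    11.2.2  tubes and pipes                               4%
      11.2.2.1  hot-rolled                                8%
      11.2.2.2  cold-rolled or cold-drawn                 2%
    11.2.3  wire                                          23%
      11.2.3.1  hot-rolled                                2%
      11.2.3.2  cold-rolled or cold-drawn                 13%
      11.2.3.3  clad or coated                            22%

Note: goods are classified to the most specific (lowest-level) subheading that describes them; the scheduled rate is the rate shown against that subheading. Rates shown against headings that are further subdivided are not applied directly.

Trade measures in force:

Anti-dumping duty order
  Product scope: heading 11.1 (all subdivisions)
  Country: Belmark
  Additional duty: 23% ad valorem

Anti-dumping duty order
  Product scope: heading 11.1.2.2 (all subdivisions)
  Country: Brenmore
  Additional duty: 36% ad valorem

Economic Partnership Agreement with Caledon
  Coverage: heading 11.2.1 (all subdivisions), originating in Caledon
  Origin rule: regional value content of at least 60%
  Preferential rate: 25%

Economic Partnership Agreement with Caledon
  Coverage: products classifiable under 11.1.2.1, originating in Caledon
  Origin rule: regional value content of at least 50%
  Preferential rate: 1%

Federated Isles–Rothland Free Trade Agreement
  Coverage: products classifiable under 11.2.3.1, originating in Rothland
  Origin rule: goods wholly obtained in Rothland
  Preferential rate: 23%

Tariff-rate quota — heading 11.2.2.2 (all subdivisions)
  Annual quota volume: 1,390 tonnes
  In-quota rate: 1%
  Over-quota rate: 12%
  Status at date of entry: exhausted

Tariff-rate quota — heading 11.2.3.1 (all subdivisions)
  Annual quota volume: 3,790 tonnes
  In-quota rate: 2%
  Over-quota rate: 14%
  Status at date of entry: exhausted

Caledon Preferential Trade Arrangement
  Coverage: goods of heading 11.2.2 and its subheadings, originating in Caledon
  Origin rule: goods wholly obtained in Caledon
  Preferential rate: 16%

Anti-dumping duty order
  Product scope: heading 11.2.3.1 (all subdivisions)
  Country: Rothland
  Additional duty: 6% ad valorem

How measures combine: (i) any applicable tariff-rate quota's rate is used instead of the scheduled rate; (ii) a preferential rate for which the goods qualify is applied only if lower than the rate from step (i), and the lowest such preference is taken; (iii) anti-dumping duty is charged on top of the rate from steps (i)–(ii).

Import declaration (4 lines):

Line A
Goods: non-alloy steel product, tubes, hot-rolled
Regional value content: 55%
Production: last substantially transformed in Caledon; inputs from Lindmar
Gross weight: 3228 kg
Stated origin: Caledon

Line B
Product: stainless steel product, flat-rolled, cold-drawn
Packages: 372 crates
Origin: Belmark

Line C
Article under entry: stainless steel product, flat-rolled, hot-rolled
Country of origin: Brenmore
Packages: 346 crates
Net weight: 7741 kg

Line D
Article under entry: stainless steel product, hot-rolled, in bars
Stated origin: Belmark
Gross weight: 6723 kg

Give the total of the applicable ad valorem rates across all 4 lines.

148%

Line A: non-alloy steel → 11.2; tubes → 11.2.2; hot-rolled → 11.2.2.1. Scheduled 8%. Caledon agreement on 11.2.1: 11.2.2.1 not covered; Caledon agreement on 11.1.2.1: 11.2.2.1 not covered; Caledon agreement on 11.2.2: not wholly obtained. → 8%.
Line B: stainless steel → 11.1; flat-rolled → 11.1.2; cold-drawn → 11.1.2.3. Scheduled 23%. anti-dumping (Belmark, 11.1): +23%; total 23% + 23% = 46%. → 46%.
Line C: stainless steel → 11.1; flat-rolled → 11.1.2; hot-rolled → 11.1.2.2. Scheduled 15%. anti-dumping (Brenmore, 11.1.2.2): +36%; total 15% + 36% = 51%. → 51%.
Line D: stainless steel → 11.1; in bars → 11.1.1; hot-rolled → 11.1.1.1. Scheduled 20%. anti-dumping (Belmark, 11.1): +23%; total 20% + 23% = 43%. → 43%.
Sum: 8% + 46% + 51% + 43% = 148%.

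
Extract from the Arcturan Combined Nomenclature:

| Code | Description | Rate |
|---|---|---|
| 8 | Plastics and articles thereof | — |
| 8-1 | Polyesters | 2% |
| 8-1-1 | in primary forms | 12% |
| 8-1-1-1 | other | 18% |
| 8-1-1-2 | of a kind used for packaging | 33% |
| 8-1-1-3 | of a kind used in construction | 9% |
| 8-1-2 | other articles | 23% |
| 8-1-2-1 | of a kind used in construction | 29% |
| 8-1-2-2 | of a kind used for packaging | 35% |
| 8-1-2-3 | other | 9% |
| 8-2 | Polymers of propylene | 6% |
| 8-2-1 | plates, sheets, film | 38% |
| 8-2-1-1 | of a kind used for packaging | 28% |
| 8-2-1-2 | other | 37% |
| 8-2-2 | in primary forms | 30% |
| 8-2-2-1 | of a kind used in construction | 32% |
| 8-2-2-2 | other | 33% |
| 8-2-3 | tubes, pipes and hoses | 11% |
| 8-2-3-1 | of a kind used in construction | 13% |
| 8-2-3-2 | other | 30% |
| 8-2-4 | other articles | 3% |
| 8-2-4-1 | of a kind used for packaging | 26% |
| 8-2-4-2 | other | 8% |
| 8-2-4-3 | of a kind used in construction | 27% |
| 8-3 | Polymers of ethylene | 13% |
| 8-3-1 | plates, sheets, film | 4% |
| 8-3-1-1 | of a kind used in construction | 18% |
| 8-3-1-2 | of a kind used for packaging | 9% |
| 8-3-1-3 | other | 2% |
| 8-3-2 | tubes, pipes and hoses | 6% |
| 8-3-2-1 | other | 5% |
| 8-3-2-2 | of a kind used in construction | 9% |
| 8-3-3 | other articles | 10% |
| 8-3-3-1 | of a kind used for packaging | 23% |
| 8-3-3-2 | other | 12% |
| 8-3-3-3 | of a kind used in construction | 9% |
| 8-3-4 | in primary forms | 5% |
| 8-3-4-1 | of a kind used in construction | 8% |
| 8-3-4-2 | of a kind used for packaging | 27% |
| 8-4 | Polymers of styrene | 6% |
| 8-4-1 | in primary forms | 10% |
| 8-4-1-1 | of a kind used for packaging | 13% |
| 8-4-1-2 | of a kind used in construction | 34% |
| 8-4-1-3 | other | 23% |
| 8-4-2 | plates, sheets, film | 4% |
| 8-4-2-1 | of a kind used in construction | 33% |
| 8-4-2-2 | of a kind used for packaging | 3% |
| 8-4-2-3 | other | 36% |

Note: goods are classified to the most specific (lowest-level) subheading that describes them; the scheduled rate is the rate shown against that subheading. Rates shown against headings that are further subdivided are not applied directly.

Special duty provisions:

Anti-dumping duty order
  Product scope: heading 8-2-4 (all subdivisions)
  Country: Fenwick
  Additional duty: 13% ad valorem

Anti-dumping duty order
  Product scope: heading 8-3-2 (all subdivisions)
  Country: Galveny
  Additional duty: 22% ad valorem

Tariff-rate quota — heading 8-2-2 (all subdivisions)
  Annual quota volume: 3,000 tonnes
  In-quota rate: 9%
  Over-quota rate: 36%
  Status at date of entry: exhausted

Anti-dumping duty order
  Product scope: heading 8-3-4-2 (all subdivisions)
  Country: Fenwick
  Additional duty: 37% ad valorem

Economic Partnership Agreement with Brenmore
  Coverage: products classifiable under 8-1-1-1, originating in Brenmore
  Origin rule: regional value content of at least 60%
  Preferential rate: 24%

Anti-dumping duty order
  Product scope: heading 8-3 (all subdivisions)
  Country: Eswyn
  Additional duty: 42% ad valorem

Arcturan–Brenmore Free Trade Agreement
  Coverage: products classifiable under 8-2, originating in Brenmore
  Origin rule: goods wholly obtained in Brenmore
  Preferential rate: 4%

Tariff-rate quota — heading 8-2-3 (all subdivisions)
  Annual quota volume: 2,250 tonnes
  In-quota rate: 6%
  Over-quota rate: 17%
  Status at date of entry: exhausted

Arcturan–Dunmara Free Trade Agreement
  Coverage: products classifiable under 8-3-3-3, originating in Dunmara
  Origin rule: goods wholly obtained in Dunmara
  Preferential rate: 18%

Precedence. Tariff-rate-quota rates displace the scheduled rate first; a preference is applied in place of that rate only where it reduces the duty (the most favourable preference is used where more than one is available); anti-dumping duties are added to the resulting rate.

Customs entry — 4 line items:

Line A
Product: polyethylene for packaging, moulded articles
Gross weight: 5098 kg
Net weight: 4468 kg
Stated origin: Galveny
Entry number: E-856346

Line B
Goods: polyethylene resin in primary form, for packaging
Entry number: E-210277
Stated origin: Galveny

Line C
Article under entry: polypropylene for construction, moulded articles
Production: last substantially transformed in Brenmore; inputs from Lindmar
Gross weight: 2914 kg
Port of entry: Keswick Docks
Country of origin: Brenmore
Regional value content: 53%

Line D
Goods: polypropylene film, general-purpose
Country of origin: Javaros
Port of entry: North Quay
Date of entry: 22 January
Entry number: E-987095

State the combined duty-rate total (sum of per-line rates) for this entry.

114%

Line A: polyethylene → 8-3; moulded articles → 8-3-3; for packaging → 8-3-3-1. Scheduled 23%. No special measure applies. → 23%.
Line B: polyethylene → 8-3; resin in primary form → 8-3-4; for packaging → 8-3-4-2. Scheduled 27%. No special measure applies. → 27%.
Line C: polypropylene → 8-2; moulded articles → 8-2-4; for construction → 8-2-4-3. Scheduled 27%. Brenmore agreement on 8-1-1-1: 8-2-4-3 not covered; Brenmore agreement on 8-2: not wholly obtained. → 27%.
Line D: polypropylene → 8-2; film → 8-2-1; general-purpose → 8-2-1-2. Scheduled 37%. No special measure applies. → 37%.
Sum: 23% + 27% + 27% + 37% = 114%.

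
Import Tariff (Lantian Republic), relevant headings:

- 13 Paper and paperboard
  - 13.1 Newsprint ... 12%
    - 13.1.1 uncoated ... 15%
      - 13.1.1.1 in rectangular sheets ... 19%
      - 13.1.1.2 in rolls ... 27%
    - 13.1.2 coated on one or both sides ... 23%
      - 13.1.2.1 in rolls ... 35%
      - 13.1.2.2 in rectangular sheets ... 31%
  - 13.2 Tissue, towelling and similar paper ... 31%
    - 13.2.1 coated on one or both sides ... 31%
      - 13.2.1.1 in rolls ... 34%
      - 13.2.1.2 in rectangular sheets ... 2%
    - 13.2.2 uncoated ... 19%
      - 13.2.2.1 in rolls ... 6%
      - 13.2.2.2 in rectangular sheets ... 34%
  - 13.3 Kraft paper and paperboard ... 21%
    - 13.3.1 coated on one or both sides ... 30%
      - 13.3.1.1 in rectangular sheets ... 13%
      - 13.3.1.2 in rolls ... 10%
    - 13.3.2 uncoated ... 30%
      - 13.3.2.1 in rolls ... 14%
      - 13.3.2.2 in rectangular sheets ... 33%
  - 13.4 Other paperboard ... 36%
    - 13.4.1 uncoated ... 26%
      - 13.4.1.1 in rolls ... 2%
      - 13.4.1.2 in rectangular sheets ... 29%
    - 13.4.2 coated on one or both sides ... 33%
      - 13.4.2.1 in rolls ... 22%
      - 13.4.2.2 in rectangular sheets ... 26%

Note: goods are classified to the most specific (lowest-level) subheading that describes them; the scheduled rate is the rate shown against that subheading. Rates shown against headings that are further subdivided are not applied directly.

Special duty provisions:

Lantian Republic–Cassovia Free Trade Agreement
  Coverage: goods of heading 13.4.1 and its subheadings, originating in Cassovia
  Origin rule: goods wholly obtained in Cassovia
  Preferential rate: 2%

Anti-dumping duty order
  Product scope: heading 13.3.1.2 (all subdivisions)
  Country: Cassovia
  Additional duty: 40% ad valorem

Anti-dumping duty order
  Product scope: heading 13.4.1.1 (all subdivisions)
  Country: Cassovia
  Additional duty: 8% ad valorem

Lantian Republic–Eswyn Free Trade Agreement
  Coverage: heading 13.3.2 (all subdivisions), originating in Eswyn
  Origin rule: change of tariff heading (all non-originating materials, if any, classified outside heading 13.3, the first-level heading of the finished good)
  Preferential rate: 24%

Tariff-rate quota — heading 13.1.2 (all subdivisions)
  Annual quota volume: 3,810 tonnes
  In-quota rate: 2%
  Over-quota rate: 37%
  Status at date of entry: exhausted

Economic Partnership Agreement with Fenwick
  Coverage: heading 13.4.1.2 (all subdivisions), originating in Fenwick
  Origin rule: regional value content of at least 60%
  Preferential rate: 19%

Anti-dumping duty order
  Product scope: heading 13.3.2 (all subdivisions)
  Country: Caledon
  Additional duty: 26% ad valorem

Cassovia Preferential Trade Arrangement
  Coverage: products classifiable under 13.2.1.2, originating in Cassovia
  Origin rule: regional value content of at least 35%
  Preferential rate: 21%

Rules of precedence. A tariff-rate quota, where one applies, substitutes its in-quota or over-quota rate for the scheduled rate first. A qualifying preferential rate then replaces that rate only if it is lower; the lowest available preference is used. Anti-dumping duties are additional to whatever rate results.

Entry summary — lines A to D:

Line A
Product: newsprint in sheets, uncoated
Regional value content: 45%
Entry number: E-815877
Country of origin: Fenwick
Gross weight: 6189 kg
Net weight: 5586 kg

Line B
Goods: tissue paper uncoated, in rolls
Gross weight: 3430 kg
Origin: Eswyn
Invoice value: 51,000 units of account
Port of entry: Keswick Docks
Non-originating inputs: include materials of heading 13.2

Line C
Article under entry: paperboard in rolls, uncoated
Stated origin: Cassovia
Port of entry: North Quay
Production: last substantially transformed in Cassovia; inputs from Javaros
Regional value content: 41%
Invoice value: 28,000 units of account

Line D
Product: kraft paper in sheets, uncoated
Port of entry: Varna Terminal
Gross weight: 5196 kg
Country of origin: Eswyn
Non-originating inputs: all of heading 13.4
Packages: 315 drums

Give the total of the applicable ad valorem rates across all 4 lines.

Line A: newsprint → 13.1; uncoated → 13.1.1; in sheets → 13.1.1.1. Scheduled 19%. Fenwick agreement on 13.4.1.2: 13.1.1.1 not covered. → 19%.
Line B: tissue paper → 13.2; uncoated → 13.2.2; in rolls → 13.2.2.1. Scheduled 6%. Eswyn agreement on 13.3.2: 13.2.2.1 not covered. → 6%.
Line C: paperboard → 13.4; uncoated → 13.4.1; in rolls → 13.4.1.1. Scheduled 2%. Cassovia agreement on 13.4.1: not wholly obtained; Cassovia agreement on 13.2.1.2: 13.4.1.1 not covered; anti-dumping (Cassovia, 13.4.1.1): +8%; total 2% + 8% = 10%. → 10%.
Line D: kraft paper → 13.3; uncoated → 13.3.2; in sheets → 13.3.2.2. Scheduled 33%. Eswyn agreement on 13.3.2: CTH met → 24% available; preferential 24%. → 24%.
Sum: 19% + 6% + 10% + 24% = 59%.

59%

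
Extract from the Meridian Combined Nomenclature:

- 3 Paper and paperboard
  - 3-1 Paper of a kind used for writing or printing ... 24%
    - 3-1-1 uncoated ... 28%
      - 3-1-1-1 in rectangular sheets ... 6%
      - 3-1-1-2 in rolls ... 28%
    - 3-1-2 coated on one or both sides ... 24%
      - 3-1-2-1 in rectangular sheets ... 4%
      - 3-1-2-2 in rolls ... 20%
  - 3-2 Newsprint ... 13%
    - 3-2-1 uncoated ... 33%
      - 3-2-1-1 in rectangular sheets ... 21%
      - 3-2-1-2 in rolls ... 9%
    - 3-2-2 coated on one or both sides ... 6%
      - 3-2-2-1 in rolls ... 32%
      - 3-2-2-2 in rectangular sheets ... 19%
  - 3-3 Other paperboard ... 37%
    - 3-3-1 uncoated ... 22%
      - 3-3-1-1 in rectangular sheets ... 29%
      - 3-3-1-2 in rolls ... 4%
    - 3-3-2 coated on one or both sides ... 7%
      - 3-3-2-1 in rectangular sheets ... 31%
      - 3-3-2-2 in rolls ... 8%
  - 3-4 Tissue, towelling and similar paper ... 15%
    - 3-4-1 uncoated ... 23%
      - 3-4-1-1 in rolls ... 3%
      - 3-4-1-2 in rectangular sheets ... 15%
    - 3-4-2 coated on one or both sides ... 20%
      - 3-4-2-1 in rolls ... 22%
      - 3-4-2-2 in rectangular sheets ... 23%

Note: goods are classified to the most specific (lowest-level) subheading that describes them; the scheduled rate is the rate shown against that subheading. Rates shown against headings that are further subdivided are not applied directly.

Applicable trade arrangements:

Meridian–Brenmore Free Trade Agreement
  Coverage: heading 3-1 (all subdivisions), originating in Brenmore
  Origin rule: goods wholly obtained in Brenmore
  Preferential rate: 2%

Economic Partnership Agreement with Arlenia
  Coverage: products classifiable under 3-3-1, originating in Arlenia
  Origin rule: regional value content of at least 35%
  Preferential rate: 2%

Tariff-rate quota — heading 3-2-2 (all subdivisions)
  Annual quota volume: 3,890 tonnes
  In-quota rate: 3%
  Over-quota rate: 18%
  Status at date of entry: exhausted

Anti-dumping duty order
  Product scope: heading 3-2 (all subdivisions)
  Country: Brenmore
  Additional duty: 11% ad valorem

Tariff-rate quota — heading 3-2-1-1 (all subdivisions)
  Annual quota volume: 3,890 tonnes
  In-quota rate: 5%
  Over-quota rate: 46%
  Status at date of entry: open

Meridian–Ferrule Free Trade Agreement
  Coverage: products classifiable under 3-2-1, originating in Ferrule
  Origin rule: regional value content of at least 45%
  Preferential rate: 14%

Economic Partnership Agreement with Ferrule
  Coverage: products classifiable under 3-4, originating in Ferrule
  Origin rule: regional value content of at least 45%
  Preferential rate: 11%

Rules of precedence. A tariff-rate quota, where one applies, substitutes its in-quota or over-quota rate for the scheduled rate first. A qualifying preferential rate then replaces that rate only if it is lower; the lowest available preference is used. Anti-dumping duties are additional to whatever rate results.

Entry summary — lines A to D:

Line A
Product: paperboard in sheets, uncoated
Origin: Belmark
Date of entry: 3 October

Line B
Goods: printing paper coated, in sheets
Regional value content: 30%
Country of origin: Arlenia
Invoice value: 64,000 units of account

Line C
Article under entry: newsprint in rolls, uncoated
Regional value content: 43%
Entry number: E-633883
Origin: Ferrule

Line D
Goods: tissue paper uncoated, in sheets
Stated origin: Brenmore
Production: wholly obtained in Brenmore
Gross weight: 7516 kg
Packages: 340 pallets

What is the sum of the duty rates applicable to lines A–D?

Line A: paperboard → 3-3; uncoated → 3-3-1; in sheets → 3-3-1-1. Scheduled 29%. No special measure applies. → 29%.
Line B: printing paper → 3-1; coated → 3-1-2; in sheets → 3-1-2-1. Scheduled 4%. Arlenia agreement on 3-3-1: 3-1-2-1 not covered. → 4%.
Line C: newsprint → 3-2; uncoated → 3-2-1; in rolls → 3-2-1-2. Scheduled 9%. Ferrule agreement on 3-2-1: RVC < 45%; Ferrule agreement on 3-4: 3-2-1-2 not covered. → 9%.
Line D: tissue paper → 3-4; uncoated → 3-4-1; in sheets → 3-4-1-2. Scheduled 15%. Brenmore agreement on 3-1: 3-4-1-2 not covered. → 15%.
Sum: 29% + 4% + 9% + 15% = 57%.

57%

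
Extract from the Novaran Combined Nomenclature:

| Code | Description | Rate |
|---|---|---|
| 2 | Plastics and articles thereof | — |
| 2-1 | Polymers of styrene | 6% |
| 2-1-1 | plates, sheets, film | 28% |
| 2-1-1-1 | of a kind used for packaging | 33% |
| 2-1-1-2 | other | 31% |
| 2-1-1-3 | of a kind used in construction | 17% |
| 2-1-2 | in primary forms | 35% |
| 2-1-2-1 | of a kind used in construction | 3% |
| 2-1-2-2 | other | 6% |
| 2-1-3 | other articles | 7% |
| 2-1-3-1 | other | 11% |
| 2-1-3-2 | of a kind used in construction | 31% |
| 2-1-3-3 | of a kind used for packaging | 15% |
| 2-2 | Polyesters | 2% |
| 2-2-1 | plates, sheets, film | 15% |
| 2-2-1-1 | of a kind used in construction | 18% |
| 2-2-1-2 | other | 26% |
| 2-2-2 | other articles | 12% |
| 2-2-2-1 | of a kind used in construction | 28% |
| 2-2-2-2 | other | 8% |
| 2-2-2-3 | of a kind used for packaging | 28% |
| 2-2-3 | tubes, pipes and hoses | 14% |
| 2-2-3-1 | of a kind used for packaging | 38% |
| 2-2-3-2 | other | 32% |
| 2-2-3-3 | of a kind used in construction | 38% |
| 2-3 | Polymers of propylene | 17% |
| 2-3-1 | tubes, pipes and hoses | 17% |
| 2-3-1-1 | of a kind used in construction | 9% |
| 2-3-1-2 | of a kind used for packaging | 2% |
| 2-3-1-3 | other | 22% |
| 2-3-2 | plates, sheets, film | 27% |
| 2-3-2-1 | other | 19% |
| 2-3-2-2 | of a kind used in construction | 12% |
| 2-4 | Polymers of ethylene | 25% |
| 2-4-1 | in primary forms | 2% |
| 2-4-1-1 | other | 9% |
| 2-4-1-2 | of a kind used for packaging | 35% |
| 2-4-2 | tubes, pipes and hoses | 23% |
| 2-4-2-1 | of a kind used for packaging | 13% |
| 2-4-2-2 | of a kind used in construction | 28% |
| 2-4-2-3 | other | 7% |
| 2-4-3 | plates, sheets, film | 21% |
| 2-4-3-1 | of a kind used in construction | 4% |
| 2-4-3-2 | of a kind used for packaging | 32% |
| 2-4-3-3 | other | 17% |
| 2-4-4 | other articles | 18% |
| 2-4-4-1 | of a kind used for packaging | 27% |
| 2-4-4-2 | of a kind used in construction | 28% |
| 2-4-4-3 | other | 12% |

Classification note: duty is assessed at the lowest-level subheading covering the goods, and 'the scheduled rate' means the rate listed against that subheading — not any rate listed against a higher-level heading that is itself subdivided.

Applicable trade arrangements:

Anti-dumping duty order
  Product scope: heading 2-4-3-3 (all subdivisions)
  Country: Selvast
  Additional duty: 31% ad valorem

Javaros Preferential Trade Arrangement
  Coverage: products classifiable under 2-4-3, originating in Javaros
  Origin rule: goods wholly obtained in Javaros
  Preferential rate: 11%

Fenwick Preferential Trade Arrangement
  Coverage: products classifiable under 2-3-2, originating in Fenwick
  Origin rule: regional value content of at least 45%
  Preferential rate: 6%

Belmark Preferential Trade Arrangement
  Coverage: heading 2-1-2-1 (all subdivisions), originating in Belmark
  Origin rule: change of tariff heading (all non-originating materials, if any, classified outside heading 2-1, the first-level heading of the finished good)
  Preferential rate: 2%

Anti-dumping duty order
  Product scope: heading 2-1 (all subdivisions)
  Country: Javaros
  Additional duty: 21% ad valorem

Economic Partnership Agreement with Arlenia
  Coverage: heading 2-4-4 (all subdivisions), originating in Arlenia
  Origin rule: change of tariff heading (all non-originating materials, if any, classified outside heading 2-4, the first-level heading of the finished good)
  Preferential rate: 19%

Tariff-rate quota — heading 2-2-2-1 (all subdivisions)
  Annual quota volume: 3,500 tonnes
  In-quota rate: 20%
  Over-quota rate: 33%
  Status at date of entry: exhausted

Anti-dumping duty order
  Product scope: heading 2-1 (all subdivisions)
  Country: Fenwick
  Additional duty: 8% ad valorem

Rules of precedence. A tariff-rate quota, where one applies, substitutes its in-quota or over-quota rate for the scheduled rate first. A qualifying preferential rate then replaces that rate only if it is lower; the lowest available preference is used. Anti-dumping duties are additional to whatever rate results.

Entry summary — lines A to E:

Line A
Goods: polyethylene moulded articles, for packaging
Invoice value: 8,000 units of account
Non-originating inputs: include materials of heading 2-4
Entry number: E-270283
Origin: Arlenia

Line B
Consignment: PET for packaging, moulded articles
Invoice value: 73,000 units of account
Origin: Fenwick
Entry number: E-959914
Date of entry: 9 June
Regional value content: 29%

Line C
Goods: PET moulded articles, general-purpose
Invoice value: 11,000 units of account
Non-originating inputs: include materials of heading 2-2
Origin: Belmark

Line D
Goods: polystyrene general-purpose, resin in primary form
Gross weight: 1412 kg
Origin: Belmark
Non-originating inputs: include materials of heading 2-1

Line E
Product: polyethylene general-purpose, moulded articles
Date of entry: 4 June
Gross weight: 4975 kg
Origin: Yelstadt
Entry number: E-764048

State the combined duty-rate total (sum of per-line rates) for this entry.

Line A: polyethylene → 2-4; moulded articles → 2-4-4; for packaging → 2-4-4-1. Scheduled 27%. Arlenia agreement on 2-4-4: CTH not met. → 27%.
Line B: PET → 2-2; moulded articles → 2-2-2; for packaging → 2-2-2-3. Scheduled 28%. Fenwick agreement on 2-3-2: 2-2-2-3 not covered. → 28%.
Line C: PET → 2-2; moulded articles → 2-2-2; general-purpose → 2-2-2-2. Scheduled 8%. Belmark agreement on 2-1-2-1: 2-2-2-2 not covered. → 8%.
Line D: polystyrene → 2-1; resin in primary form → 2-1-2; general-purpose → 2-1-2-2. Scheduled 6%. Belmark agreement on 2-1-2-1: 2-1-2-2 not covered. → 6%.
Line E: polyethylene → 2-4; moulded articles → 2-4-4; general-purpose → 2-4-4-3. Scheduled 12%. No special measure applies. → 12%.
Sum: 27% + 28% + 8% + 6% + 12% = 81%.

81%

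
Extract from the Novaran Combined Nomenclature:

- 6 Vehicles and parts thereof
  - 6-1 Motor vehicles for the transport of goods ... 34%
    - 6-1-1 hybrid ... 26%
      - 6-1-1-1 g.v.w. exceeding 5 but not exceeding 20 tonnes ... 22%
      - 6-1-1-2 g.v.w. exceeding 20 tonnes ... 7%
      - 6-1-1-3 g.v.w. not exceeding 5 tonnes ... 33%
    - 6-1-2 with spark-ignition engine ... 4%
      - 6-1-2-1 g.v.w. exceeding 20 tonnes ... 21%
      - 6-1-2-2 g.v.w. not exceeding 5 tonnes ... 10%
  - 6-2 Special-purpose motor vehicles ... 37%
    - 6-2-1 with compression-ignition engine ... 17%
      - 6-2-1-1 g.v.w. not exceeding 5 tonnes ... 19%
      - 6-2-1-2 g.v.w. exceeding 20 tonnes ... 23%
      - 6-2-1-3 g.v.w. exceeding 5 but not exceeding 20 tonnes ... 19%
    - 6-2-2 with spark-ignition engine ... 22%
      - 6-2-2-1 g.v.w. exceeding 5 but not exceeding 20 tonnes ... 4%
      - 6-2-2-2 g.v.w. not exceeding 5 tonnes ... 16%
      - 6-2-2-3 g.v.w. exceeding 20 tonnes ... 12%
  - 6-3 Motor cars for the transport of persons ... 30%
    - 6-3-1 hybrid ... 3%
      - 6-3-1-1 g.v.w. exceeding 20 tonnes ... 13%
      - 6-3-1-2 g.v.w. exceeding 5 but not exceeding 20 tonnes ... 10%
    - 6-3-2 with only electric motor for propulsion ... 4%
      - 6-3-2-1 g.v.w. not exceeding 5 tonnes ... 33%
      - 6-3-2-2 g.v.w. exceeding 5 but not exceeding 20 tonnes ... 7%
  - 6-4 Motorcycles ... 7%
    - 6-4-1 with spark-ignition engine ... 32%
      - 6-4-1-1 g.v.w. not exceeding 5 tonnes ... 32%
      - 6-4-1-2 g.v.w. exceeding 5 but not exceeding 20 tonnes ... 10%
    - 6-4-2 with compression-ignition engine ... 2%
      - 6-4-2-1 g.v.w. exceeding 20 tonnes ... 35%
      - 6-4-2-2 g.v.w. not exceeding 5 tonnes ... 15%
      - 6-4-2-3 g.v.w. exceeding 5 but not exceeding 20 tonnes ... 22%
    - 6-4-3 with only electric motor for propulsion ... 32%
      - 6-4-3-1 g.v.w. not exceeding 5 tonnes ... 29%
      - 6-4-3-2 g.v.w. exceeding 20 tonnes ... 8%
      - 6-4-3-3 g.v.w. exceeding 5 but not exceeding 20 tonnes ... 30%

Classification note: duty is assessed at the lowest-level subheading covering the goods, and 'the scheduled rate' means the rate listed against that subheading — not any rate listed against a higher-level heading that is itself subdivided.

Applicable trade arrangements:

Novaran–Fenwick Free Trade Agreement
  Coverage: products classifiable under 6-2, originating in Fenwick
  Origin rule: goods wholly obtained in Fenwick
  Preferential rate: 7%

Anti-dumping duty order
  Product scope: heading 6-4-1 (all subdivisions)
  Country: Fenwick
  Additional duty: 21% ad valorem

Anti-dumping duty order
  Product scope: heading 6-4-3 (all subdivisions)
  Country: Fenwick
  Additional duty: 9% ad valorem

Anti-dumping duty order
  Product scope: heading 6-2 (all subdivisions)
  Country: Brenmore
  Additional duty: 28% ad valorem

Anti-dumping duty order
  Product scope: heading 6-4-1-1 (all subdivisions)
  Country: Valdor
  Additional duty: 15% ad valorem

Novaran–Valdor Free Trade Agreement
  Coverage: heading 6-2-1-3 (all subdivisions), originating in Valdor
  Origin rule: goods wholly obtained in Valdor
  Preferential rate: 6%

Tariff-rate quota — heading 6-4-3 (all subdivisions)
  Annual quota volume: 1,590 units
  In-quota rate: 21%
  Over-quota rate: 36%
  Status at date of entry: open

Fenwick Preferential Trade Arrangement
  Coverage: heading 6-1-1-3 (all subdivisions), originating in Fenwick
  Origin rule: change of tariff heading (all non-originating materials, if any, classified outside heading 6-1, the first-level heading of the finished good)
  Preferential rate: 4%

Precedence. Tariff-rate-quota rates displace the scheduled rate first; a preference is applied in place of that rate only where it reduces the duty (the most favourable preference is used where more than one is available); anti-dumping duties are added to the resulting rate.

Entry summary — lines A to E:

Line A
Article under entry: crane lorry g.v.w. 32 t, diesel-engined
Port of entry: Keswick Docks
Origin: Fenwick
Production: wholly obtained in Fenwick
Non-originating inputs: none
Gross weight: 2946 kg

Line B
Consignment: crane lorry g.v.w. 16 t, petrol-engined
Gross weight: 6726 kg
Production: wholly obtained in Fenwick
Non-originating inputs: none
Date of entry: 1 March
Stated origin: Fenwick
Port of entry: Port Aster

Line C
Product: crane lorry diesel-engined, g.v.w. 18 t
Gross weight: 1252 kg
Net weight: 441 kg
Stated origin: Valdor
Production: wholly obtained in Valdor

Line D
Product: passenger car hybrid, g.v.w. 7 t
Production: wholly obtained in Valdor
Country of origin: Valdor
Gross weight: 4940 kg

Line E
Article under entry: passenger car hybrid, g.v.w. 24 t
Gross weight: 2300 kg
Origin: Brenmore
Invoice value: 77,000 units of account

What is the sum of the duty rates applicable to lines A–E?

40%

Line A: crane lorry → 6-2; diesel-engined → 6-2-1; g.v.w. 32 t → 6-2-1-2. Scheduled 23%. Fenwick agreement on 6-2: wholly obtained → 7% available; Fenwick agreement on 6-1-1-3: 6-2-1-2 not covered; preferential 7%. → 7%.
Line B: crane lorry → 6-2; petrol-engined → 6-2-2; g.v.w. 16 t → 6-2-2-1. Scheduled 4%. Fenwick agreement on 6-2: wholly obtained → 7% available; Fenwick agreement on 6-1-1-3: 6-2-2-1 not covered; preference 7% not lower than 4% → no reduction. → 4%.
Line C: crane lorry → 6-2; diesel-engined → 6-2-1; g.v.w. 18 t → 6-2-1-3. Scheduled 19%. Valdor agreement on 6-2-1-3: wholly obtained → 6% available; preferential 6%. → 6%.
Line D: passenger car → 6-3; hybrid → 6-3-1; g.v.w. 7 t → 6-3-1-2. Scheduled 10%. Valdor agreement on 6-2-1-3: 6-3-1-2 not covered. → 10%.
Line E: passenger car → 6-3; hybrid → 6-3-1; g.v.w. 24 t → 6-3-1-1. Scheduled 13%. No special measure applies. → 13%.
Sum: 7% + 4% + 6% + 10% + 13% = 40%.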